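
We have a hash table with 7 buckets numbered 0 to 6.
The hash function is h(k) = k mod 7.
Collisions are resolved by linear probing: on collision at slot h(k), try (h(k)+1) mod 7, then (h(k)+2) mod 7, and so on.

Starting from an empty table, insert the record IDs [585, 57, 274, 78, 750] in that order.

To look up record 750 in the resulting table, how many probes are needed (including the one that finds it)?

585: h=4 -> slot 4
57: h=1 -> slot 1
274: h=1, probe 1,2 -> slot 2
78: h=1, probe 1,2,3 -> slot 3
750: h=1, probe 1,2,3,4,5 -> slot 5
Table: [., 57, 274, 78, 585, 750, .]
Lookup 750: h=1, probe 1,2,3,4,5 → found at 5.

5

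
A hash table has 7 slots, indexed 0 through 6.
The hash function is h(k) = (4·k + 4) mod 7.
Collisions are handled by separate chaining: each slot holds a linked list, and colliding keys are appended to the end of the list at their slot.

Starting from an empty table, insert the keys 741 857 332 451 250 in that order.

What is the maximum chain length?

3

Insert 741: h=0, bucket 0 empty -> new chain.
Insert 857: h=2, bucket 2 empty -> new chain.
Insert 332: h=2, bucket 2 nonempty -> append to chain.
Insert 451: h=2, bucket 2 nonempty -> append to chain.
Insert 250: h=3, bucket 3 empty -> new chain.
Final buckets:
0: 741
1: _
2: 857 -> 332 -> 451
3: 250
4: _
5: _
6: _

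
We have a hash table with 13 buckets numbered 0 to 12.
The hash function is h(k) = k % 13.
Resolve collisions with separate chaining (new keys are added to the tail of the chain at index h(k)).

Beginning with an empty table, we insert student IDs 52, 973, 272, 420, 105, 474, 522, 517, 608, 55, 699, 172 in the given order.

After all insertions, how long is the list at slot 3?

52 → bucket 0
973 → bucket 11
272 → bucket 12
420 → bucket 4
105 → bucket 1
474 → bucket 6
522 → bucket 2
517 → bucket 10
608 → bucket 10 (collision)
55 → bucket 3
699 → bucket 10 (collision)
172 → bucket 3 (collision)
Final buckets:
0: 52
1: 105
2: 522
3: 55 -> 172
4: 420
5: —
6: 474
7: —
8: —
9: —
10: 517 -> 608 -> 699
11: 973
12: 272

2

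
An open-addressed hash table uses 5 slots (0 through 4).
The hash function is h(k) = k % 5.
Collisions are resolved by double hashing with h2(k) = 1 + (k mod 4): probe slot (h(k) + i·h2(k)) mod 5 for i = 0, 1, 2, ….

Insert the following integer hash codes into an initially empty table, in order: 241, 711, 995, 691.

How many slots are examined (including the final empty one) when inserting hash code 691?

241: h=1 -> slot 1
711: h=1, h2=4, probe 1,0 -> slot 0
995: h=0, h2=4, probe 0,4 -> slot 4
691: h=1, h2=4, probe 1,0,4,3 -> slot 3
Table: [711, 241, _, 691, 995]

4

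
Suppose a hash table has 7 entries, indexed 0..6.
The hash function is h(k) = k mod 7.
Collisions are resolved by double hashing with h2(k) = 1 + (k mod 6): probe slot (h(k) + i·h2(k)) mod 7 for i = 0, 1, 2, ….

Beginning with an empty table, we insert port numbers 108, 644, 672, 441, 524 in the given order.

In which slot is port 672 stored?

Insert 108: h=3, slot 3 empty -> index 3.
Insert 644: h=0, slot 0 empty -> index 0.
Insert 672: h=0, h2=1, slot 0 occupied -> index 1.
Insert 441: h=0, h2=4, slot 0 occupied -> index 4.
Insert 524: h=6, slot 6 empty -> index 6.
Table: [644, 672, ∅, 108, 441, ∅, 524]

1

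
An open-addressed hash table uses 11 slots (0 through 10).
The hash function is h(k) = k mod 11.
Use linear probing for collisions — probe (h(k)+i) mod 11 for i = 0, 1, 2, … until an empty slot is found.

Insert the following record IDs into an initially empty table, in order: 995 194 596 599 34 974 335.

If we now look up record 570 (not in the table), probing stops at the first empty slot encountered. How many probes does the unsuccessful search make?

995: h=5 -> slot 5
194: h=7 -> slot 7
596: h=2 -> slot 2
599: h=5, probe 5,6 -> slot 6
34: h=1 -> slot 1
974: h=6, probe 6,7,8 -> slot 8
335: h=5, probe 5,6,7,8,9 -> slot 9
Table: [—, 34, 596, —, —, 995, 599, 194, 974, 335, —]
Lookup 570: h=9, probe 9,10 → slot 10 empty, not found.

2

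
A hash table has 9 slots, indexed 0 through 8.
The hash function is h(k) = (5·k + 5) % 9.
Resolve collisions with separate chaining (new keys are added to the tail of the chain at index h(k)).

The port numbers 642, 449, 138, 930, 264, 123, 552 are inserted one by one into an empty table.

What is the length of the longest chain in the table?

Insert 642: h=2, bucket 2 empty -> new chain.
Insert 449: h=0, bucket 0 empty -> new chain.
Insert 138: h=2, bucket 2 nonempty -> append to chain.
Insert 930: h=2, bucket 2 nonempty -> append to chain.
Insert 264: h=2, bucket 2 nonempty -> append to chain.
Insert 123: h=8, bucket 8 empty -> new chain.
Insert 552: h=2, bucket 2 nonempty -> append to chain.
Final buckets:
0: 449
1: _
2: 642 -> 138 -> 930 -> 264 -> 552
3: _
4: _
5: _
6: _
7: _
8: 123

5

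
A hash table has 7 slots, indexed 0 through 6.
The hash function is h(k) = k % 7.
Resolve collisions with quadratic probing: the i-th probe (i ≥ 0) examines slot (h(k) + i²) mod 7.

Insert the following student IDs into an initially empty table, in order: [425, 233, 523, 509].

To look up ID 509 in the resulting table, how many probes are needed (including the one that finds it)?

4

Insert 425: h=5, slot 5 empty → index 5.
Insert 233: h=2, slot 2 empty → index 2.
Insert 523: h=5, slot 5 occupied → index 6.
Insert 509: h=5, slots 5,6,2 occupied → index 0.
Table: [509, -, 233, -, -, 425, 523]
Lookup 509: h=5, probe 5,6,2,0 → found at 0.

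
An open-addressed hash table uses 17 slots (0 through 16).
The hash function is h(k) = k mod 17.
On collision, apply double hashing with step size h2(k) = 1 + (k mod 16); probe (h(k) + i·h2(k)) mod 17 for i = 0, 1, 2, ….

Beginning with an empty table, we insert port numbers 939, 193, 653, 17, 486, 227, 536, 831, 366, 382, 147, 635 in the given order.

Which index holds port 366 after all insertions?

5

939 hashes to 4; slot 4 is free -> place at 4.
193 hashes to 6; slot 6 is free -> place at 6.
653 hashes to 7; slot 7 is free -> place at 7.
17 hashes to 0; slot 0 is free -> place at 0.
486 hashes to 10; slot 10 is free -> place at 10.
227 hashes to 6, h2=4; 6,10 taken -> place at 14.
536 hashes to 9; slot 9 is free -> place at 9.
831 hashes to 15; slot 15 is free -> place at 15.
366 hashes to 9, h2=15; 9,7 taken -> place at 5.
382 hashes to 8; slot 8 is free -> place at 8.
147 hashes to 11; slot 11 is free -> place at 11.
635 hashes to 6, h2=12; 6 taken -> place at 1.
Table: [17, 635, ∅, ∅, 939, 366, 193, 653, 382, 536, 486, 147, ∅, ∅, 227, 831, ∅]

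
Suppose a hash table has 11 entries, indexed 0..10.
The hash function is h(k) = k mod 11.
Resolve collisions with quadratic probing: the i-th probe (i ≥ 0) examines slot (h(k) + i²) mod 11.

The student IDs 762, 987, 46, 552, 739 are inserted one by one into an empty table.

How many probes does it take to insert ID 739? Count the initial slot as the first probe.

4

Insert 762: h=3, slot 3 empty -> index 3.
Insert 987: h=8, slot 8 empty -> index 8.
Insert 46: h=2, slot 2 empty -> index 2.
Insert 552: h=2, slots 2,3 occupied -> index 6.
Insert 739: h=2, slots 2,3,6 occupied -> index 0.
Table: [739, ., 46, 762, ., ., 552, ., 987, ., .]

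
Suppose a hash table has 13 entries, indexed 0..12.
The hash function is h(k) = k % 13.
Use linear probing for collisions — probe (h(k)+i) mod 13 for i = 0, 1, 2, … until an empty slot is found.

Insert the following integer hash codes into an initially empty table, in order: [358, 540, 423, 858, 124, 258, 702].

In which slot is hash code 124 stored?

10

358 hashes to 7; slot 7 is free -> place at 7.
540 hashes to 7; 7 taken -> place at 8.
423 hashes to 7; 7,8 taken -> place at 9.
858 hashes to 0; slot 0 is free -> place at 0.
124 hashes to 7; 7,8,9 taken -> place at 10.
258 hashes to 11; slot 11 is free -> place at 11.
702 hashes to 0; 0 taken -> place at 1.
Table: [858, 702, _, _, _, _, _, 358, 540, 423, 124, 258, _]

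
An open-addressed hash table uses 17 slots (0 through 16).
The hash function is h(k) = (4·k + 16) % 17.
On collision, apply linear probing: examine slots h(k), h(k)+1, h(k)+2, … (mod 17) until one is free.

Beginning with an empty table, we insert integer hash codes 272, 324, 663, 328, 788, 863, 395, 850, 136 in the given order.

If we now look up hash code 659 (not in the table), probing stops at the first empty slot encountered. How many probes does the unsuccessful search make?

272 hashes to 16; slot 16 is free -> place at 16.
324 hashes to 3; slot 3 is free -> place at 3.
663 hashes to 16; 16 taken -> place at 0.
328 hashes to 2; slot 2 is free -> place at 2.
788 hashes to 6; slot 6 is free -> place at 6.
863 hashes to 0; 0 taken -> place at 1.
395 hashes to 15; slot 15 is free -> place at 15.
850 hashes to 16; 16,0,1,2,3 taken -> place at 4.
136 hashes to 16; 16,0,1,2,3,4 taken -> place at 5.
Table: [663, 863, 328, 324, 850, 136, 788, -, -, -, -, -, -, -, -, 395, 272]
Lookup 659: h=0, probe 0,1,2,3,4,5,6,7 → slot 7 empty, not found.

8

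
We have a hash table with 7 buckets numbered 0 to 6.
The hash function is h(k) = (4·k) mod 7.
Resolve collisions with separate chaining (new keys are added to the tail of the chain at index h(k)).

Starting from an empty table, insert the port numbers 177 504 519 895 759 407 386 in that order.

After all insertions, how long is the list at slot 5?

Insert 177: h=1, bucket 1 empty → new chain.
Insert 504: h=0, bucket 0 empty → new chain.
Insert 519: h=4, bucket 4 empty → new chain.
Insert 895: h=3, bucket 3 empty → new chain.
Insert 759: h=5, bucket 5 empty → new chain.
Insert 407: h=4, bucket 4 nonempty → append to chain.
Insert 386: h=4, bucket 4 nonempty → append to chain.
Final buckets:
0: 504
1: 177
2: —
3: 895
4: 519 -> 407 -> 386
5: 759
6: —

1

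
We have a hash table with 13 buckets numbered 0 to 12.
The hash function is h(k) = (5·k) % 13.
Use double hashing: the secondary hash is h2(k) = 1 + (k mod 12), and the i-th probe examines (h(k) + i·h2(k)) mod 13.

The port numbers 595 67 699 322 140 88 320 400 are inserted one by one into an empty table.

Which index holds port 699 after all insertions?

2

Insert 595: h=11, slot 11 empty -> index 11.
Insert 67: h=10, slot 10 empty -> index 10.
Insert 699: h=11, h2=4, slot 11 occupied -> index 2.
Insert 322: h=11, h2=11, slot 11 occupied -> index 9.
Insert 140: h=11, h2=9, slot 11 occupied -> index 7.
Insert 88: h=11, h2=5, slot 11 occupied -> index 3.
Insert 320: h=1, slot 1 empty -> index 1.
Insert 400: h=11, h2=5, slots 11,3 occupied -> index 8.
Table: [∅, 320, 699, 88, ∅, ∅, ∅, 140, 400, 322, 67, 595, ∅]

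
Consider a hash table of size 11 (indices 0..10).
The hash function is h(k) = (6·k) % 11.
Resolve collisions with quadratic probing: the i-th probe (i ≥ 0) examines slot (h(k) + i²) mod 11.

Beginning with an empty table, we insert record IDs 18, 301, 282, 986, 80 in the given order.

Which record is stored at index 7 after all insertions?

986

Insert 18: h=9, slot 9 empty → index 9.
Insert 301: h=2, slot 2 empty → index 2.
Insert 282: h=9, slot 9 occupied → index 10.
Insert 986: h=9, slots 9,10,2 occupied → index 7.
Insert 80: h=7, slot 7 occupied → index 8.
Table: [∅, ∅, 301, ∅, ∅, ∅, ∅, 986, 80, 18, 282]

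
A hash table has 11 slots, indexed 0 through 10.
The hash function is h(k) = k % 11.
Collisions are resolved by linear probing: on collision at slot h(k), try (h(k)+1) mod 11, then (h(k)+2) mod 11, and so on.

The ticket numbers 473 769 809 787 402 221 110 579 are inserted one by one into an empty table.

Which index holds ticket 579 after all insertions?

9

473: h=0 -> slot 0
769: h=10 -> slot 10
809: h=6 -> slot 6
787: h=6, probe 6,7 -> slot 7
402: h=6, probe 6,7,8 -> slot 8
221: h=1 -> slot 1
110: h=0, probe 0,1,2 -> slot 2
579: h=7, probe 7,8,9 -> slot 9
Table: [473, 221, 110, _, _, _, 809, 787, 402, 579, 769]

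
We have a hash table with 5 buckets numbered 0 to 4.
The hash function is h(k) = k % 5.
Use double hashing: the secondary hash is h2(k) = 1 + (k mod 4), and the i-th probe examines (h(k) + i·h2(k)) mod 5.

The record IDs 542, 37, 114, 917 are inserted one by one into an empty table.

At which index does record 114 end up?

0

Insert 542: h=2, slot 2 empty → index 2.
Insert 37: h=2, h2=2, slot 2 occupied → index 4.
Insert 114: h=4, h2=3, slots 4,2 occupied → index 0.
Insert 917: h=2, h2=2, slots 2,4 occupied → index 1.
Table: [114, 917, 542, —, 37]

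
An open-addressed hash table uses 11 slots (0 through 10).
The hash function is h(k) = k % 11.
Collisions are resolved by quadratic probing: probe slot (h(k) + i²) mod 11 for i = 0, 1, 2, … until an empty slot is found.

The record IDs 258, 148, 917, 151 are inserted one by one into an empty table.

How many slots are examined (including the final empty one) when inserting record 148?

2

258: h=5 => slot 5
148: h=5, probe 5,6 => slot 6
917: h=4 => slot 4
151: h=8 => slot 8
Table: [∅, ∅, ∅, ∅, 917, 258, 148, ∅, 151, ∅, ∅]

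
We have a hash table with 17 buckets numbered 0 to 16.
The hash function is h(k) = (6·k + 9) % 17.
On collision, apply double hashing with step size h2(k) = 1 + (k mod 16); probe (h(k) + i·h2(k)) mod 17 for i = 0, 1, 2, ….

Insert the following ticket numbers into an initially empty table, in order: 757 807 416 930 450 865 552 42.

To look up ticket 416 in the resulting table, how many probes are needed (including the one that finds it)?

2

Insert 757: h=12, slot 12 empty => index 12.
Insert 807: h=6, slot 6 empty => index 6.
Insert 416: h=6, h2=1, slot 6 occupied => index 7.
Insert 930: h=13, slot 13 empty => index 13.
Insert 450: h=6, h2=3, slot 6 occupied => index 9.
Insert 865: h=14, slot 14 empty => index 14.
Insert 552: h=6, h2=9, slot 6 occupied => index 15.
Insert 42: h=6, h2=11, slot 6 occupied => index 0.
Table: [42, ., ., ., ., ., 807, 416, ., 450, ., ., 757, 930, 865, 552, .]
Lookup 416: h=6, h2=1, probe 6,7 → found at 7.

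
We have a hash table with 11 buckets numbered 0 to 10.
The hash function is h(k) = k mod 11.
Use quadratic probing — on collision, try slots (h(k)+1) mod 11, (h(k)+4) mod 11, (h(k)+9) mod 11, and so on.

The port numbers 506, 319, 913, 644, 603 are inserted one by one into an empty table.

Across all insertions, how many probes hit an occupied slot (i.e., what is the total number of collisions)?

Insert 506: h=0, slot 0 empty -> index 0.
Insert 319: h=0, slot 0 occupied -> index 1.
Insert 913: h=0, slots 0,1 occupied -> index 4.
Insert 644: h=6, slot 6 empty -> index 6.
Insert 603: h=9, slot 9 empty -> index 9.
Table: [506, 319, _, _, 913, _, 644, _, _, 603, _]

3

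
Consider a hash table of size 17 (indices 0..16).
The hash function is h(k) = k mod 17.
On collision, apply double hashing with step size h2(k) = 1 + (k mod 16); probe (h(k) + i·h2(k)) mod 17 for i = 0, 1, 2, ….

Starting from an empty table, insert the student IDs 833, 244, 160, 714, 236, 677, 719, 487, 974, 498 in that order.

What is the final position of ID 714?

11

833: h=0 -> slot 0
244: h=6 -> slot 6
160: h=7 -> slot 7
714: h=0, h2=11, probe 0,11 -> slot 11
236: h=15 -> slot 15
677: h=14 -> slot 14
719: h=5 -> slot 5
487: h=11, h2=8, probe 11,2 -> slot 2
974: h=5, h2=15, probe 5,3 -> slot 3
498: h=5, h2=3, probe 5,8 -> slot 8
Table: [833, -, 487, 974, -, 719, 244, 160, 498, -, -, 714, -, -, 677, 236, -]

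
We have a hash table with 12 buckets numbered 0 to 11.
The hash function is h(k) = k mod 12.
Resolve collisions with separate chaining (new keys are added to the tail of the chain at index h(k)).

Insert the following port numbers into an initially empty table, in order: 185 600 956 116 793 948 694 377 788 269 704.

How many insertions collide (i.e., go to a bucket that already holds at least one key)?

185 -> bucket 5
600 -> bucket 0
956 -> bucket 8
116 -> bucket 8 (collision)
793 -> bucket 1
948 -> bucket 0 (collision)
694 -> bucket 10
377 -> bucket 5 (collision)
788 -> bucket 8 (collision)
269 -> bucket 5 (collision)
704 -> bucket 8 (collision)
Final buckets:
0: 600 -> 948
1: 793
2: -
3: -
4: -
5: 185 -> 377 -> 269
6: -
7: -
8: 956 -> 116 -> 788 -> 704
9: -
10: 694
11: -

6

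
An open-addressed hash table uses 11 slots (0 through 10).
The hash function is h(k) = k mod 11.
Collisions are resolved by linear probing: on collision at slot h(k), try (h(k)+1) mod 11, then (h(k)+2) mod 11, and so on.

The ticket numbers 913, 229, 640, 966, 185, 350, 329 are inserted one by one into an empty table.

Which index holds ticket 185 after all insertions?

Insert 913: h=0, slot 0 empty => index 0.
Insert 229: h=9, slot 9 empty => index 9.
Insert 640: h=2, slot 2 empty => index 2.
Insert 966: h=9, slot 9 occupied => index 10.
Insert 185: h=9, slots 9,10,0 occupied => index 1.
Insert 350: h=9, slots 9,10,0,1,2 occupied => index 3.
Insert 329: h=10, slots 10,0,1,2,3 occupied => index 4.
Table: [913, 185, 640, 350, 329, _, _, _, _, 229, 966]

1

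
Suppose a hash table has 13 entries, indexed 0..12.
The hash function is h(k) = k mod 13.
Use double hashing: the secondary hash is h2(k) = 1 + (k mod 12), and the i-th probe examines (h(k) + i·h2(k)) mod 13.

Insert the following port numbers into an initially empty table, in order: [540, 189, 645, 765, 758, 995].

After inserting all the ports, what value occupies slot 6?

995

540 hashes to 7; slot 7 is free → place at 7.
189 hashes to 7, h2=10; 7 taken → place at 4.
645 hashes to 8; slot 8 is free → place at 8.
765 hashes to 11; slot 11 is free → place at 11.
758 hashes to 4, h2=3; 4,7 taken → place at 10.
995 hashes to 7, h2=12; 7 taken → place at 6.
Table: [∅, ∅, ∅, ∅, 189, ∅, 995, 540, 645, ∅, 758, 765, ∅]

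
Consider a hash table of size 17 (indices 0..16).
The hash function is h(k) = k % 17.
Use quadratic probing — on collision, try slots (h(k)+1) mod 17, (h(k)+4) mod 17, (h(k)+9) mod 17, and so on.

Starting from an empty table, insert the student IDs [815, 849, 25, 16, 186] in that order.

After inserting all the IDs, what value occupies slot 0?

815 hashes to 16; slot 16 is free => place at 16.
849 hashes to 16; 16 taken => place at 0.
25 hashes to 8; slot 8 is free => place at 8.
16 hashes to 16; 16,0 taken => place at 3.
186 hashes to 16; 16,0,3,8 taken => place at 15.
Table: [849, _, _, 16, _, _, _, _, 25, _, _, _, _, _, _, 186, 815]

849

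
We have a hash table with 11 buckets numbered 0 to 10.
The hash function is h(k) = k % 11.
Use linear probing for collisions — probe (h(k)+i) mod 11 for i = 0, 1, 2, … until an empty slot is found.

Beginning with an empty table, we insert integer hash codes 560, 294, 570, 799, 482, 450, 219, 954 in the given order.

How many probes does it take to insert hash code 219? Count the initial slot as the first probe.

560: h=10 => slot 10
294: h=8 => slot 8
570: h=9 => slot 9
799: h=7 => slot 7
482: h=9, probe 9,10,0 => slot 0
450: h=10, probe 10,0,1 => slot 1
219: h=10, probe 10,0,1,2 => slot 2
954: h=8, probe 8,9,10,0,1,2,3 => slot 3
Table: [482, 450, 219, 954, —, —, —, 799, 294, 570, 560]

4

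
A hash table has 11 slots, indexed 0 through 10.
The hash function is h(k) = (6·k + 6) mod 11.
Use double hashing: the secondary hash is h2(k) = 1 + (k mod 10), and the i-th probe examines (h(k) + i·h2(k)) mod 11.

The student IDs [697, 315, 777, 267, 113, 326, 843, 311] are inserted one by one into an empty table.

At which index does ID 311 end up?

697: h=8 → slot 8
315: h=4 → slot 4
777: h=4, h2=8, probe 4,1 → slot 1
267: h=2 → slot 2
113: h=2, h2=4, probe 2,6 → slot 6
326: h=4, h2=7, probe 4,0 → slot 0
843: h=4, h2=4, probe 4,8,1,5 → slot 5
311: h=2, h2=2, probe 2,4,6,8,10 → slot 10
Table: [326, 777, 267, ∅, 315, 843, 113, ∅, 697, ∅, 311]

10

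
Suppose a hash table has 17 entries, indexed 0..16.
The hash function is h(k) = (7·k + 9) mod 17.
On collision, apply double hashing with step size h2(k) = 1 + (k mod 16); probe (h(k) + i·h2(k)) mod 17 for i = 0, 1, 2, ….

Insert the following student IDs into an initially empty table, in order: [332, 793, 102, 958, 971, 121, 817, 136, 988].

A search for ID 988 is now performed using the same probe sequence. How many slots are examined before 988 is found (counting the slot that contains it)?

332: h=4 => slot 4
793: h=1 => slot 1
102: h=9 => slot 9
958: h=0 => slot 0
971: h=6 => slot 6
121: h=6, h2=10, probe 6,16 => slot 16
817: h=16, h2=2, probe 16,1,3 => slot 3
136: h=9, h2=9, probe 9,1,10 => slot 10
988: h=6, h2=13, probe 6,2 => slot 2
Table: [958, 793, 988, 817, 332, -, 971, -, -, 102, 136, -, -, -, -, -, 121]
Lookup 988: h=6, h2=13, probe 6,2 → found at 2.

2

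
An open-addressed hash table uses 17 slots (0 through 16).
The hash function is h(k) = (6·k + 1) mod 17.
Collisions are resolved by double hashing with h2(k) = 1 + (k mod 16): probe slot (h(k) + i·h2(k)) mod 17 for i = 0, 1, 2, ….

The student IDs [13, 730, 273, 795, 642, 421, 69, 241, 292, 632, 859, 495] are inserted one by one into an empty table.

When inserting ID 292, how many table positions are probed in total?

13 hashes to 11; slot 11 is free → place at 11.
730 hashes to 12; slot 12 is free → place at 12.
273 hashes to 7; slot 7 is free → place at 7.
795 hashes to 11, h2=12; 11 taken → place at 6.
642 hashes to 11, h2=3; 11 taken → place at 14.
421 hashes to 11, h2=6; 11 taken → place at 0.
69 hashes to 7, h2=6; 7 taken → place at 13.
241 hashes to 2; slot 2 is free → place at 2.
292 hashes to 2, h2=5; 2,7,12,0 taken → place at 5.
632 hashes to 2, h2=9; 2,11 taken → place at 3.
859 hashes to 4; slot 4 is free → place at 4.
495 hashes to 13, h2=16; 13,12,11 taken → place at 10.
Table: [421, _, 241, 632, 859, 292, 795, 273, _, _, 495, 13, 730, 69, 642, _, _]

5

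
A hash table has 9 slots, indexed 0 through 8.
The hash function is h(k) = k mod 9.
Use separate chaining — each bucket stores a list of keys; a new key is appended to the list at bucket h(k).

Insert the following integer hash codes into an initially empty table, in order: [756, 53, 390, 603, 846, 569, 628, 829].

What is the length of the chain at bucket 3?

756 → bucket 0
53 → bucket 8
390 → bucket 3
603 → bucket 0 (collision)
846 → bucket 0 (collision)
569 → bucket 2
628 → bucket 7
829 → bucket 1
Final buckets:
0: 756 -> 603 -> 846
1: 829
2: 569
3: 390
4: —
5: —
6: —
7: 628
8: 53

1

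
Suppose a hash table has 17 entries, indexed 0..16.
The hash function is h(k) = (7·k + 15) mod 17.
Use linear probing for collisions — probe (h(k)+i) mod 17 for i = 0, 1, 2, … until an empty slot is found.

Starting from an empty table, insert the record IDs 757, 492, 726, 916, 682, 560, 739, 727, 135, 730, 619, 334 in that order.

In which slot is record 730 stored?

13

Insert 757: h=10, slot 10 empty => index 10.
Insert 492: h=8, slot 8 empty => index 8.
Insert 726: h=14, slot 14 empty => index 14.
Insert 916: h=1, slot 1 empty => index 1.
Insert 682: h=12, slot 12 empty => index 12.
Insert 560: h=8, slot 8 occupied => index 9.
Insert 739: h=3, slot 3 empty => index 3.
Insert 727: h=4, slot 4 empty => index 4.
Insert 135: h=8, slots 8,9,10 occupied => index 11.
Insert 730: h=8, slots 8,9,10,11,12 occupied => index 13.
Insert 619: h=13, slots 13,14 occupied => index 15.
Insert 334: h=7, slot 7 empty => index 7.
Table: [—, 916, —, 739, 727, —, —, 334, 492, 560, 757, 135, 682, 730, 726, 619, —]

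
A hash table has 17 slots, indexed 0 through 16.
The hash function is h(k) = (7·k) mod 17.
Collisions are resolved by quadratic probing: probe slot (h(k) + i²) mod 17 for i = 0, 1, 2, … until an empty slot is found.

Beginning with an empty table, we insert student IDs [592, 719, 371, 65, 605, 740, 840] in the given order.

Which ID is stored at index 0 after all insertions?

Insert 592: h=13, slot 13 empty → index 13.
Insert 719: h=1, slot 1 empty → index 1.
Insert 371: h=13, slot 13 occupied → index 14.
Insert 65: h=13, slots 13,14 occupied → index 0.
Insert 605: h=2, slot 2 empty → index 2.
Insert 740: h=12, slot 12 empty → index 12.
Insert 840: h=15, slot 15 empty → index 15.
Table: [65, 719, 605, —, —, —, —, —, —, —, —, —, 740, 592, 371, 840, —]

65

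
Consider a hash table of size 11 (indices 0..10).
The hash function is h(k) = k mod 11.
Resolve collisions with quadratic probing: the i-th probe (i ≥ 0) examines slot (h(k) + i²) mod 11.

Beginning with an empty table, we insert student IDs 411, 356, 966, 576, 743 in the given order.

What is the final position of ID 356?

5

Insert 411: h=4, slot 4 empty -> index 4.
Insert 356: h=4, slot 4 occupied -> index 5.
Insert 966: h=9, slot 9 empty -> index 9.
Insert 576: h=4, slots 4,5 occupied -> index 8.
Insert 743: h=6, slot 6 empty -> index 6.
Table: [_, _, _, _, 411, 356, 743, _, 576, 966, _]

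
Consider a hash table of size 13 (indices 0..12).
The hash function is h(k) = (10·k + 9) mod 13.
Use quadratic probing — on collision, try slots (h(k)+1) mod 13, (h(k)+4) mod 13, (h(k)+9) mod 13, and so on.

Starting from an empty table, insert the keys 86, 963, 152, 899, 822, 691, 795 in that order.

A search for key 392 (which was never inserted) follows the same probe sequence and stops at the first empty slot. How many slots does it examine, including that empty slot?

Insert 86: h=11, slot 11 empty -> index 11.
Insert 963: h=6, slot 6 empty -> index 6.
Insert 152: h=8, slot 8 empty -> index 8.
Insert 899: h=3, slot 3 empty -> index 3.
Insert 822: h=0, slot 0 empty -> index 0.
Insert 691: h=3, slot 3 occupied -> index 4.
Insert 795: h=3, slots 3,4 occupied -> index 7.
Table: [822, —, —, 899, 691, —, 963, 795, 152, —, —, 86, —]
Lookup 392: h=3, probe 3,4,7,12 → slot 12 empty, not found.

4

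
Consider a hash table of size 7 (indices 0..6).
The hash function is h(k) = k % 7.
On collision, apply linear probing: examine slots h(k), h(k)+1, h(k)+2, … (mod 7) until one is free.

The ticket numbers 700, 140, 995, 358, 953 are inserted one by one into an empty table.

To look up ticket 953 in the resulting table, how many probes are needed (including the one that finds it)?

700: h=0 => slot 0
140: h=0, probe 0,1 => slot 1
995: h=1, probe 1,2 => slot 2
358: h=1, probe 1,2,3 => slot 3
953: h=1, probe 1,2,3,4 => slot 4
Table: [700, 140, 995, 358, 953, —, —]
Lookup 953: h=1, probe 1,2,3,4 → found at 4.

4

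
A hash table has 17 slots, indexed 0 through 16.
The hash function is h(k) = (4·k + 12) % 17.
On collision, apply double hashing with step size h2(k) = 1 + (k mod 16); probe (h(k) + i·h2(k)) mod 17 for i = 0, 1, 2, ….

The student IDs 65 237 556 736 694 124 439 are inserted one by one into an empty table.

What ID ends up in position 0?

65

65 hashes to 0; slot 0 is free → place at 0.
237 hashes to 8; slot 8 is free → place at 8.
556 hashes to 9; slot 9 is free → place at 9.
736 hashes to 15; slot 15 is free → place at 15.
694 hashes to 0, h2=7; 0 taken → place at 7.
124 hashes to 15, h2=13; 15 taken → place at 11.
439 hashes to 0, h2=8; 0,8 taken → place at 16.
Table: [65, -, -, -, -, -, -, 694, 237, 556, -, 124, -, -, -, 736, 439]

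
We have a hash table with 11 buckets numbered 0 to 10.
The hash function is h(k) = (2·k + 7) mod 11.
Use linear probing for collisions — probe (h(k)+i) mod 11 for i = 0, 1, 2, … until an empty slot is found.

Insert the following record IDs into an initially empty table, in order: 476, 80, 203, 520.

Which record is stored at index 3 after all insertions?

80

476: h=2 => slot 2
80: h=2, probe 2,3 => slot 3
203: h=6 => slot 6
520: h=2, probe 2,3,4 => slot 4
Table: [∅, ∅, 476, 80, 520, ∅, 203, ∅, ∅, ∅, ∅]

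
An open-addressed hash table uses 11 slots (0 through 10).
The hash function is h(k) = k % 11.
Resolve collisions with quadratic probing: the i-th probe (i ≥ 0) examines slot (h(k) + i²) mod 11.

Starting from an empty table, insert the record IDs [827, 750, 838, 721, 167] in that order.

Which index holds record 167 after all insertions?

0

827 hashes to 2; slot 2 is free => place at 2.
750 hashes to 2; 2 taken => place at 3.
838 hashes to 2; 2,3 taken => place at 6.
721 hashes to 6; 6 taken => place at 7.
167 hashes to 2; 2,3,6 taken => place at 0.
Table: [167, -, 827, 750, -, -, 838, 721, -, -, -]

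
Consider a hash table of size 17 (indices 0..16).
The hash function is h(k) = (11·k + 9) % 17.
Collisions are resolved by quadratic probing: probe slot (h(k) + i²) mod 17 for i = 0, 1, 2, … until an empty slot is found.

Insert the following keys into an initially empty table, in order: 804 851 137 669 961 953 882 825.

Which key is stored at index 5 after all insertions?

804 hashes to 13; slot 13 is free → place at 13.
851 hashes to 3; slot 3 is free → place at 3.
137 hashes to 3; 3 taken → place at 4.
669 hashes to 7; slot 7 is free → place at 7.
961 hashes to 6; slot 6 is free → place at 6.
953 hashes to 3; 3,4,7 taken → place at 12.
882 hashes to 4; 4 taken → place at 5.
825 hashes to 6; 6,7 taken → place at 10.
Table: [_, _, _, 851, 137, 882, 961, 669, _, _, 825, _, 953, 804, _, _, _]

882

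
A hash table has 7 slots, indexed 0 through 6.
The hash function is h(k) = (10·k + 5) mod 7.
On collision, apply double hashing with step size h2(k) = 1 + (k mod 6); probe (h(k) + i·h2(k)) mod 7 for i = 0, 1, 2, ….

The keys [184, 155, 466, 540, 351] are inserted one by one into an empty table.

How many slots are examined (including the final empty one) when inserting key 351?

Insert 184: h=4, slot 4 empty => index 4.
Insert 155: h=1, slot 1 empty => index 1.
Insert 466: h=3, slot 3 empty => index 3.
Insert 540: h=1, h2=1, slot 1 occupied => index 2.
Insert 351: h=1, h2=4, slot 1 occupied => index 5.
Table: [-, 155, 540, 466, 184, 351, -]

2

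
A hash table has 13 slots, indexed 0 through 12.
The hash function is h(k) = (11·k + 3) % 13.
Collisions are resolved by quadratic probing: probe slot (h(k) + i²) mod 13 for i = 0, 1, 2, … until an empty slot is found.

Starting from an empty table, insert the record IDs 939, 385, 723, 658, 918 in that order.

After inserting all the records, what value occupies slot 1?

723

Insert 939: h=10, slot 10 empty => index 10.
Insert 385: h=0, slot 0 empty => index 0.
Insert 723: h=0, slot 0 occupied => index 1.
Insert 658: h=0, slots 0,1 occupied => index 4.
Insert 918: h=0, slots 0,1,4 occupied => index 9.
Table: [385, 723, ., ., 658, ., ., ., ., 918, 939, ., .]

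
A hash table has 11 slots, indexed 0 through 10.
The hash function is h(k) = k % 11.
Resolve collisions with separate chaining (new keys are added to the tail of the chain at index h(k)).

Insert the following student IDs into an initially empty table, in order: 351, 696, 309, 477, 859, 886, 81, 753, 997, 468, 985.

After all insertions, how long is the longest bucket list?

Insert 351: h=10, bucket 10 empty → new chain.
Insert 696: h=3, bucket 3 empty → new chain.
Insert 309: h=1, bucket 1 empty → new chain.
Insert 477: h=4, bucket 4 empty → new chain.
Insert 859: h=1, bucket 1 nonempty → append to chain.
Insert 886: h=6, bucket 6 empty → new chain.
Insert 81: h=4, bucket 4 nonempty → append to chain.
Insert 753: h=5, bucket 5 empty → new chain.
Insert 997: h=7, bucket 7 empty → new chain.
Insert 468: h=6, bucket 6 nonempty → append to chain.
Insert 985: h=6, bucket 6 nonempty → append to chain.
Final buckets:
0: —
1: 309 -> 859
2: —
3: 696
4: 477 -> 81
5: 753
6: 886 -> 468 -> 985
7: 997
8: —
9: —
10: 351

3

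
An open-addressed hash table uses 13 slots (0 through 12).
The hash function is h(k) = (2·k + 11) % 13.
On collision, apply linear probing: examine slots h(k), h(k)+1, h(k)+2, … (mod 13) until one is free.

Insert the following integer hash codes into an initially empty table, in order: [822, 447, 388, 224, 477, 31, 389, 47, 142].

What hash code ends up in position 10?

389

822: h=4 => slot 4
447: h=8 => slot 8
388: h=7 => slot 7
224: h=4, probe 4,5 => slot 5
477: h=3 => slot 3
31: h=8, probe 8,9 => slot 9
389: h=9, probe 9,10 => slot 10
47: h=1 => slot 1
142: h=9, probe 9,10,11 => slot 11
Table: [—, 47, —, 477, 822, 224, —, 388, 447, 31, 389, 142, —]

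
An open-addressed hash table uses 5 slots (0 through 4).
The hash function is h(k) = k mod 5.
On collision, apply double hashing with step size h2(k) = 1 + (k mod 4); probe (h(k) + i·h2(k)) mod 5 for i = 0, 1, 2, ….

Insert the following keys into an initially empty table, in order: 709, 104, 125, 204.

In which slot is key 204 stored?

709 hashes to 4; slot 4 is free → place at 4.
104 hashes to 4, h2=1; 4 taken → place at 0.
125 hashes to 0, h2=2; 0 taken → place at 2.
204 hashes to 4, h2=1; 4,0 taken → place at 1.
Table: [104, 204, 125, ∅, 709]

1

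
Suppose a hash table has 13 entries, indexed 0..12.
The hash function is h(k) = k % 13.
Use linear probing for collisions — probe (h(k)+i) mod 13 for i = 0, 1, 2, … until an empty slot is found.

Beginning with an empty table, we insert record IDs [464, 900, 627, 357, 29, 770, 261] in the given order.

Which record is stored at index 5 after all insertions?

Insert 464: h=9, slot 9 empty -> index 9.
Insert 900: h=3, slot 3 empty -> index 3.
Insert 627: h=3, slot 3 occupied -> index 4.
Insert 357: h=6, slot 6 empty -> index 6.
Insert 29: h=3, slots 3,4 occupied -> index 5.
Insert 770: h=3, slots 3,4,5,6 occupied -> index 7.
Insert 261: h=1, slot 1 empty -> index 1.
Table: [-, 261, -, 900, 627, 29, 357, 770, -, 464, -, -, -]

29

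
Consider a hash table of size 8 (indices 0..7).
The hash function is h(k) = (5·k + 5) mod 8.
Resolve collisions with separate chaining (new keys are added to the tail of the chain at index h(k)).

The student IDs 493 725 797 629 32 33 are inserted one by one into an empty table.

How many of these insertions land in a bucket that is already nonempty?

3

493 -> bucket 6
725 -> bucket 6 (collision)
797 -> bucket 6 (collision)
629 -> bucket 6 (collision)
32 -> bucket 5
33 -> bucket 2
Final buckets:
0: -
1: -
2: 33
3: -
4: -
5: 32
6: 493 -> 725 -> 797 -> 629
7: -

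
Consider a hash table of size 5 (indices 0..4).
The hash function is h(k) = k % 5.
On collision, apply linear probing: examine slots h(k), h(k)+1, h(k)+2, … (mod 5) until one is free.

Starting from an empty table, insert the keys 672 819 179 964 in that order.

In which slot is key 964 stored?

Insert 672: h=2, slot 2 empty => index 2.
Insert 819: h=4, slot 4 empty => index 4.
Insert 179: h=4, slot 4 occupied => index 0.
Insert 964: h=4, slots 4,0 occupied => index 1.
Table: [179, 964, 672, -, 819]

1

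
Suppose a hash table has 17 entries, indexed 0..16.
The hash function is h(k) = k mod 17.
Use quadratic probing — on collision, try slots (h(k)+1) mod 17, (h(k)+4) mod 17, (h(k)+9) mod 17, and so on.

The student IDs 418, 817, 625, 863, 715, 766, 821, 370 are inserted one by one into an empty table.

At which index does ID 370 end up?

0

418 hashes to 10; slot 10 is free → place at 10.
817 hashes to 1; slot 1 is free → place at 1.
625 hashes to 13; slot 13 is free → place at 13.
863 hashes to 13; 13 taken → place at 14.
715 hashes to 1; 1 taken → place at 2.
766 hashes to 1; 1,2 taken → place at 5.
821 hashes to 5; 5 taken → place at 6.
370 hashes to 13; 13,14 taken → place at 0.
Table: [370, 817, 715, —, —, 766, 821, —, —, —, 418, —, —, 625, 863, —, —]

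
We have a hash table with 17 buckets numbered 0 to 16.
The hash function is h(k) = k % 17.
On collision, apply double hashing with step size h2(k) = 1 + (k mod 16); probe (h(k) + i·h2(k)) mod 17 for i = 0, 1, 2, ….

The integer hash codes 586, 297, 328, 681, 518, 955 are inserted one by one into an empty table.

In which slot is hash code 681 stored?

11

586: h=8 => slot 8
297: h=8, h2=10, probe 8,1 => slot 1
328: h=5 => slot 5
681: h=1, h2=10, probe 1,11 => slot 11
518: h=8, h2=7, probe 8,15 => slot 15
955: h=3 => slot 3
Table: [-, 297, -, 955, -, 328, -, -, 586, -, -, 681, -, -, -, 518, -]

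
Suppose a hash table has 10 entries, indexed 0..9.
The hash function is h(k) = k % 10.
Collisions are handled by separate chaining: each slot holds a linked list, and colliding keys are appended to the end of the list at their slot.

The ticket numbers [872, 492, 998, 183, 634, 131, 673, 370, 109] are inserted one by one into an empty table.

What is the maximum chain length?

Insert 872: h=2, bucket 2 empty → new chain.
Insert 492: h=2, bucket 2 nonempty → append to chain.
Insert 998: h=8, bucket 8 empty → new chain.
Insert 183: h=3, bucket 3 empty → new chain.
Insert 634: h=4, bucket 4 empty → new chain.
Insert 131: h=1, bucket 1 empty → new chain.
Insert 673: h=3, bucket 3 nonempty → append to chain.
Insert 370: h=0, bucket 0 empty → new chain.
Insert 109: h=9, bucket 9 empty → new chain.
Final buckets:
0: 370
1: 131
2: 872 -> 492
3: 183 -> 673
4: 634
5: _
6: _
7: _
8: 998
9: 109

2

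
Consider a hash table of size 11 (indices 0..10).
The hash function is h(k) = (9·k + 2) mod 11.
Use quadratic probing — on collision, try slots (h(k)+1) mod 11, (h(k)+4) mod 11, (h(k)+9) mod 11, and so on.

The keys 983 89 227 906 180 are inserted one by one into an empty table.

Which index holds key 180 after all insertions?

983 hashes to 5; slot 5 is free => place at 5.
89 hashes to 0; slot 0 is free => place at 0.
227 hashes to 10; slot 10 is free => place at 10.
906 hashes to 5; 5 taken => place at 6.
180 hashes to 5; 5,6 taken => place at 9.
Table: [89, ∅, ∅, ∅, ∅, 983, 906, ∅, ∅, 180, 227]

9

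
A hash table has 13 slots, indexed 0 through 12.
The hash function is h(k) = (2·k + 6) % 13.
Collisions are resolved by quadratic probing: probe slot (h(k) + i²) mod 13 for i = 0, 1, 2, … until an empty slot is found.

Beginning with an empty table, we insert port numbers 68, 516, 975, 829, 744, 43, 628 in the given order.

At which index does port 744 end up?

68: h=12 → slot 12
516: h=11 → slot 11
975: h=6 → slot 6
829: h=0 → slot 0
744: h=12, probe 12,0,3 → slot 3
43: h=1 → slot 1
628: h=1, probe 1,2 → slot 2
Table: [829, 43, 628, 744, ., ., 975, ., ., ., ., 516, 68]

3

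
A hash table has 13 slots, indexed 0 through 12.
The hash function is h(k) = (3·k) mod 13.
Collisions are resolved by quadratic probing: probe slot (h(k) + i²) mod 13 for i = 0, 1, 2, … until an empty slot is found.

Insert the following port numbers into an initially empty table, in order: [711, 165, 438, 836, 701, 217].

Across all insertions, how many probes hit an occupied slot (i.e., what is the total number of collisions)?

711 hashes to 1; slot 1 is free -> place at 1.
165 hashes to 1; 1 taken -> place at 2.
438 hashes to 1; 1,2 taken -> place at 5.
836 hashes to 12; slot 12 is free -> place at 12.
701 hashes to 10; slot 10 is free -> place at 10.
217 hashes to 1; 1,2,5,10 taken -> place at 4.
Table: [_, 711, 165, _, 217, 438, _, _, _, _, 701, _, 836]

7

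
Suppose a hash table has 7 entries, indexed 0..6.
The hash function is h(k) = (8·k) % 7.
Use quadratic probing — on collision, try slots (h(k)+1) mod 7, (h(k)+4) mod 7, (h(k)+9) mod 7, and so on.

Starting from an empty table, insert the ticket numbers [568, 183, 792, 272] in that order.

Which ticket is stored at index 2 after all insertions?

568: h=1 => slot 1
183: h=1, probe 1,2 => slot 2
792: h=1, probe 1,2,5 => slot 5
272: h=6 => slot 6
Table: [., 568, 183, ., ., 792, 272]

183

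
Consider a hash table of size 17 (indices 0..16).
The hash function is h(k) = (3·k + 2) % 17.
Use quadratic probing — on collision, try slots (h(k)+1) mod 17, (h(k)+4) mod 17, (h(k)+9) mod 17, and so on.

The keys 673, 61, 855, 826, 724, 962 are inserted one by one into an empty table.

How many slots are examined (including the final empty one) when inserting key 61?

Insert 673: h=15, slot 15 empty -> index 15.
Insert 61: h=15, slot 15 occupied -> index 16.
Insert 855: h=0, slot 0 empty -> index 0.
Insert 826: h=15, slots 15,16 occupied -> index 2.
Insert 724: h=15, slots 15,16,2 occupied -> index 7.
Insert 962: h=15, slots 15,16,2,7 occupied -> index 14.
Table: [855, _, 826, _, _, _, _, 724, _, _, _, _, _, _, 962, 673, 61]

2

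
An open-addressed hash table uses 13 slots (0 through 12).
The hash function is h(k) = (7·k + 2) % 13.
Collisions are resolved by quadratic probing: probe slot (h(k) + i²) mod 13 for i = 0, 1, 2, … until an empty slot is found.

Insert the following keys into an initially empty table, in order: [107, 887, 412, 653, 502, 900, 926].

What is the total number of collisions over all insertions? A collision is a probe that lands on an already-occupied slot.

107: h=10 → slot 10
887: h=10, probe 10,11 → slot 11
412: h=0 → slot 0
653: h=10, probe 10,11,1 → slot 1
502: h=6 → slot 6
900: h=10, probe 10,11,1,6,0,9 → slot 9
926: h=10, probe 10,11,1,6,0,9,7 → slot 7
Table: [412, 653, -, -, -, -, 502, 926, -, 900, 107, 887, -]

14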